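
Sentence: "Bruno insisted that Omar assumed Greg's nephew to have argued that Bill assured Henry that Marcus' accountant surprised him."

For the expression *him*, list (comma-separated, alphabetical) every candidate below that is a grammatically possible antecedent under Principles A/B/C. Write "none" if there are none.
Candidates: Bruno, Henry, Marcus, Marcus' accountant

Bruno, Henry, Marcus

*him* is a pronoun; Principle B requires it to be free in its binding domain — the clause headed by 'surprised'.
— Bruno: subject of the matrix clause; c-commands the pronoun but lies outside its binding domain — allowed.
— Henry: object of the clause headed by 'assured'; c-commands the pronoun but lies outside its binding domain — allowed.
— Marcus: possessor inside the subject DP of the clause headed by 'surprised'; does not c-command the pronoun — Principle B does not apply; allowed.
— Marcus' accountant: subject of the clause headed by 'surprised'; c-commands the pronoun within its binding domain — blocked (Principle B).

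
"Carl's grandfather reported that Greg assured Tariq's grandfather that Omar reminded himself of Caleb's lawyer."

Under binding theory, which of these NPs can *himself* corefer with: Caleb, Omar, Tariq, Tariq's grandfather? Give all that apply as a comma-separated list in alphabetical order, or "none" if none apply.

Omar

*himself* is a reflexive; Principle A requires it to be bound within its binding domain — the clause headed by 'reminded'.
— Caleb: possessor inside the second object DP of the clause headed by 'reminded'; does not c-command the reflexive — cannot bind it (Principle A).
— Omar: subject of the clause headed by 'reminded'; c-commands the reflexive within its binding domain — allowed (Principle A).
— Tariq: possessor inside the object DP of the clause headed by 'assured'; does not c-command the reflexive — cannot bind it (Principle A).
— Tariq's grandfather: object of the clause headed by 'assured'; c-commands the reflexive but lies outside its binding domain — cannot bind it (Principle A).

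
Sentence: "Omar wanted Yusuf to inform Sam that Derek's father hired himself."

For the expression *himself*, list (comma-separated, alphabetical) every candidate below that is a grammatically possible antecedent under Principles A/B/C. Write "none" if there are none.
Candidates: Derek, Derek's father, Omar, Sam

*himself* is a reflexive; Principle A requires it to be bound within its binding domain — the clause headed by 'hired'.
— Derek: possessor inside the subject DP of the clause headed by 'hired'; does not c-command the reflexive — cannot bind it (Principle A).
— Derek's father: subject of the clause headed by 'hired'; c-commands the reflexive within its binding domain — allowed (Principle A).
— Omar: subject of the matrix clause; c-commands the reflexive but lies outside its binding domain — cannot bind it (Principle A).
— Sam: object of the clause headed by 'inform'; c-commands the reflexive but lies outside its binding domain — cannot bind it (Principle A).

Derek's father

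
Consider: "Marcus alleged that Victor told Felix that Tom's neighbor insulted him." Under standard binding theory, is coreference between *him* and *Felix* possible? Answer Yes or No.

*Felix* is an R-expression; Principle C requires it to be free (not bound by any c-commanding expression).
— him: object of the clause headed by 'insulted'; the pronoun does not c-command the R-expression — coreference allowed.

Yes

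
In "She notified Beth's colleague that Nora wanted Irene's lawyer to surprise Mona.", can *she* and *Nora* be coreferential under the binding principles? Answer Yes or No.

No

*Nora* is an R-expression; Principle C requires it to be free (not bound by any c-commanding expression).
— she: subject of the matrix clause; the pronoun c-commands the R-expression — coreference blocked (Principle C).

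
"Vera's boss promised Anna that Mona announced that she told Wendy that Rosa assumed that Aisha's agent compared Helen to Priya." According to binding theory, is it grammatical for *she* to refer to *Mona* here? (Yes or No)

Yes

*Mona* is an R-expression; Principle C requires it to be free (not bound by any c-commanding expression).
— she: subject of the clause headed by 'told'; the pronoun does not c-command the R-expression — coreference allowed.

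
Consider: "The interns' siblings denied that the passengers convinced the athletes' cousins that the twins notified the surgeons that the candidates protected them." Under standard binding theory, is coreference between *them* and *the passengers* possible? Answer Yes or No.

*the passengers* is an R-expression; Principle C requires it to be free (not bound by any c-commanding expression).
— them: object of the clause headed by 'protected'; the pronoun does not c-command the R-expression — coreference allowed.

Yes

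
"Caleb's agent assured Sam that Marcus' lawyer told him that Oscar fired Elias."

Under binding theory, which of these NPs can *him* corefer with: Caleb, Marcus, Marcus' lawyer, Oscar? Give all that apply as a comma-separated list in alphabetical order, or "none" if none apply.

Caleb, Marcus

*him* is a pronoun; Principle B requires it to be free in its binding domain — the clause headed by 'told'.
— Caleb: possessor inside the subject DP of the matrix clause; does not c-command the pronoun — Principle B does not apply; allowed.
— Marcus: possessor inside the subject DP of the clause headed by 'told'; does not c-command the pronoun — Principle B does not apply; allowed.
— Marcus' lawyer: subject of the clause headed by 'told'; c-commands the pronoun within its binding domain — blocked (Principle B).
— Oscar: subject of the clause headed by 'fired'; is c-commanded by the pronoun; coreference would bind this R-expression — blocked (Principle C).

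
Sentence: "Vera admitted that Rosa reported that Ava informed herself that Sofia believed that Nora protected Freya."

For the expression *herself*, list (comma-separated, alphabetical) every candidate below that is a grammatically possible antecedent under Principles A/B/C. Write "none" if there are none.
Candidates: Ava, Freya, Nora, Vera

Ava

*herself* is a reflexive; Principle A requires it to be bound within its binding domain — the clause headed by 'informed'.
— Ava: subject of the clause headed by 'informed'; c-commands the reflexive within its binding domain — allowed (Principle A).
— Freya: object of the clause headed by 'protected'; does not c-command the reflexive — cannot bind it (Principle A).
— Nora: subject of the clause headed by 'protected'; does not c-command the reflexive — cannot bind it (Principle A).
— Vera: subject of the matrix clause; c-commands the reflexive but lies outside its binding domain — cannot bind it (Principle A).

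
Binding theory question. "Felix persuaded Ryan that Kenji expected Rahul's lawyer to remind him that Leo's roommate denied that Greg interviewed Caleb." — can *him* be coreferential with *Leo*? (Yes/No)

*him* is a pronoun; Principle B requires it to be free in its binding domain — the clause headed by 'remind'.
— Leo: possessor inside the subject DP of the clause headed by 'denied'; is c-commanded by the pronoun; coreference would bind this R-expression — blocked (Principle C).

No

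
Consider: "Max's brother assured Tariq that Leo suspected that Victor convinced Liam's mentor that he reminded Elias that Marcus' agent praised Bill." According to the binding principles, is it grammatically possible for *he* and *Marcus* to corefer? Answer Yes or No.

*he* is a pronoun; Principle B requires it to be free in its binding domain — the clause headed by 'reminded'.
— Marcus: possessor inside the subject DP of the clause headed by 'praised'; is c-commanded by the pronoun; coreference would bind this R-expression — blocked (Principle C).

No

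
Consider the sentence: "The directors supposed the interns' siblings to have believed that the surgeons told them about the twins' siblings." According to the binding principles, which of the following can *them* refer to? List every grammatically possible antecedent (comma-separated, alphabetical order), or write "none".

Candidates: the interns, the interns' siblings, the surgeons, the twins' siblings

*them* is a pronoun; Principle B requires it to be free in its binding domain — the clause headed by 'told'.
— the interns: possessor inside the subject DP of the clause headed by 'believed'; does not c-command the pronoun — Principle B does not apply; allowed.
— the interns' siblings: subject of the clause headed by 'believed'; c-commands the pronoun but lies outside its binding domain — allowed.
— the surgeons: subject of the clause headed by 'told'; c-commands the pronoun within its binding domain — blocked (Principle B).
— the twins' siblings: second object of the clause headed by 'told'; is c-commanded by the pronoun; coreference would bind this R-expression — blocked (Principle C).

the interns, the interns' siblings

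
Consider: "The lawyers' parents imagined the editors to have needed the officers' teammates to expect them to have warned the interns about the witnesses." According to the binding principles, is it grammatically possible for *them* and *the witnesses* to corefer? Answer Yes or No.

No

*them* is a pronoun; Principle B requires it to be free in its binding domain — the clause headed by 'expect'.
— the witnesses: second object of the clause headed by 'warned'; is c-commanded by the pronoun; coreference would bind this R-expression — blocked (Principle C).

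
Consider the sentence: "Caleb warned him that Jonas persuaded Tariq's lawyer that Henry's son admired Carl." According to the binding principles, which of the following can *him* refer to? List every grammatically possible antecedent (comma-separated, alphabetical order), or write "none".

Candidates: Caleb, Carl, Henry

none

*him* is a pronoun; Principle B requires it to be free in its binding domain — the matrix clause.
— Caleb: subject of the matrix clause; c-commands the pronoun within its binding domain — blocked (Principle B).
— Carl: object of the clause headed by 'admired'; is c-commanded by the pronoun; coreference would bind this R-expression — blocked (Principle C).
— Henry: possessor inside the subject DP of the clause headed by 'admired'; is c-commanded by the pronoun; coreference would bind this R-expression — blocked (Principle C).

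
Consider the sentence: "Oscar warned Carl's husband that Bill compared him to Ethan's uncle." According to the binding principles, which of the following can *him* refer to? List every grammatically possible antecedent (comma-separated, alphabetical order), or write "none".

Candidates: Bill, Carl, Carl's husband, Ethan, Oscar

Carl, Carl's husband, Oscar

*him* is a pronoun; Principle B requires it to be free in its binding domain — the clause headed by 'compared'.
— Bill: subject of the clause headed by 'compared'; c-commands the pronoun within its binding domain — blocked (Principle B).
— Carl: possessor inside the object DP of the matrix clause; does not c-command the pronoun — Principle B does not apply; allowed.
— Carl's husband: object of the matrix clause; c-commands the pronoun but lies outside its binding domain — allowed.
— Ethan: possessor inside the second object DP of the clause headed by 'compared'; is c-commanded by the pronoun; coreference would bind this R-expression — blocked (Principle C).
— Oscar: subject of the matrix clause; c-commands the pronoun but lies outside its binding domain — allowed.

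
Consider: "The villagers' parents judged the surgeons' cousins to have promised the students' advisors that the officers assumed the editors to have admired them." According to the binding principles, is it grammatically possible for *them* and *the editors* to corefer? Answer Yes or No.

No

*them* is a pronoun; Principle B requires it to be free in its binding domain — the clause headed by 'admired'.
— the editors: subject of the clause headed by 'admired'; c-commands the pronoun within its binding domain — blocked (Principle B).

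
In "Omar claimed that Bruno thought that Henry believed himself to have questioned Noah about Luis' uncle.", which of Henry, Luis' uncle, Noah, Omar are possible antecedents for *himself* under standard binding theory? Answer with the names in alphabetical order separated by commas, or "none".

Henry

*himself* is a reflexive; Principle A requires it to be bound within its binding domain — the clause headed by 'believed'.
— Henry: subject of the clause headed by 'believed'; c-commands the reflexive within its binding domain — allowed (Principle A).
— Luis' uncle: second object of the clause headed by 'questioned'; does not c-command the reflexive — cannot bind it (Principle A).
— Noah: object of the clause headed by 'questioned'; does not c-command the reflexive — cannot bind it (Principle A).
— Omar: subject of the matrix clause; c-commands the reflexive but lies outside its binding domain — cannot bind it (Principle A).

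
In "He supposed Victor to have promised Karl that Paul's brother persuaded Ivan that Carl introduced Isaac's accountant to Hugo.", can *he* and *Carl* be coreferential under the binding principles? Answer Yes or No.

No

*Carl* is an R-expression; Principle C requires it to be free (not bound by any c-commanding expression).
— he: subject of the matrix clause; the pronoun c-commands the R-expression — coreference blocked (Principle C).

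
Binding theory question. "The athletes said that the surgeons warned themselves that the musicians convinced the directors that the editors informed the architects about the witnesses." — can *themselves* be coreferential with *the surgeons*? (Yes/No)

*themselves* is a reflexive; Principle A requires it to be bound within its binding domain — the clause headed by 'warned'.
— the surgeons: subject of the clause headed by 'warned'; c-commands the reflexive within its binding domain — allowed (Principle A).

Yes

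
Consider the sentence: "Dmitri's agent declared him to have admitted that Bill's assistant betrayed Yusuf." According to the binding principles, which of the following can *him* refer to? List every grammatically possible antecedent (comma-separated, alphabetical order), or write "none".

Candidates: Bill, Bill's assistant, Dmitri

Dmitri

*him* is a pronoun; Principle B requires it to be free in its binding domain — the matrix clause.
— Bill: possessor inside the subject DP of the clause headed by 'betrayed'; is c-commanded by the pronoun; coreference would bind this R-expression — blocked (Principle C).
— Bill's assistant: subject of the clause headed by 'betrayed'; is c-commanded by the pronoun; coreference would bind this R-expression — blocked (Principle C).
— Dmitri: possessor inside the subject DP of the matrix clause; does not c-command the pronoun — Principle B does not apply; allowed.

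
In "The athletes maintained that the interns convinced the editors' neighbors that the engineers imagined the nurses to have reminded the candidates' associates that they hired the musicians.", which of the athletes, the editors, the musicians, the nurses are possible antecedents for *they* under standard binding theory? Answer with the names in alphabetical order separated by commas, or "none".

*they* is a pronoun; Principle B requires it to be free in its binding domain — the clause headed by 'hired'.
— the athletes: subject of the matrix clause; c-commands the pronoun but lies outside its binding domain — allowed.
— the editors: possessor inside the object DP of the clause headed by 'convinced'; does not c-command the pronoun — Principle B does not apply; allowed.
— the musicians: object of the clause headed by 'hired'; is c-commanded by the pronoun; coreference would bind this R-expression — blocked (Principle C).
— the nurses: subject of the clause headed by 'reminded'; c-commands the pronoun but lies outside its binding domain — allowed.

the athletes, the editors, the nurses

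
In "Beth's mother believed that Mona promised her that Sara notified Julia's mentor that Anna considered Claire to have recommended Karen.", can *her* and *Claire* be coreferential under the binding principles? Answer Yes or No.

*Claire* is an R-expression; Principle C requires it to be free (not bound by any c-commanding expression).
— her: object of the clause headed by 'promised'; the pronoun c-commands the R-expression — coreference blocked (Principle C).

No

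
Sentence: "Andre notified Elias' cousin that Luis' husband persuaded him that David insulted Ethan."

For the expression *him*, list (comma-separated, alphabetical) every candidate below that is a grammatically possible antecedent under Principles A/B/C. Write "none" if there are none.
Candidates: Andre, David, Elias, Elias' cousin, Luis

Andre, Elias, Elias' cousin, Luis

*him* is a pronoun; Principle B requires it to be free in its binding domain — the clause headed by 'persuaded'.
— Andre: subject of the matrix clause; c-commands the pronoun but lies outside its binding domain — allowed.
— David: subject of the clause headed by 'insulted'; is c-commanded by the pronoun; coreference would bind this R-expression — blocked (Principle C).
— Elias: possessor inside the object DP of the matrix clause; does not c-command the pronoun — Principle B does not apply; allowed.
— Elias' cousin: object of the matrix clause; c-commands the pronoun but lies outside its binding domain — allowed.
— Luis: possessor inside the subject DP of the clause headed by 'persuaded'; does not c-command the pronoun — Principle B does not apply; allowed.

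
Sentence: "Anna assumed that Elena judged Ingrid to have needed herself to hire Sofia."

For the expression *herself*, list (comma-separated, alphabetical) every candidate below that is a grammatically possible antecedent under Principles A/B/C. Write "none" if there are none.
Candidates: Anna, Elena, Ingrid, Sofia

Ingrid

*herself* is a reflexive; Principle A requires it to be bound within its binding domain — the clause headed by 'needed'.
— Anna: subject of the matrix clause; c-commands the reflexive but lies outside its binding domain — cannot bind it (Principle A).
— Elena: subject of the clause headed by 'judged'; c-commands the reflexive but lies outside its binding domain — cannot bind it (Principle A).
— Ingrid: subject of the clause headed by 'needed'; c-commands the reflexive within its binding domain — allowed (Principle A).
— Sofia: object of the clause headed by 'hire'; does not c-command the reflexive — cannot bind it (Principle A).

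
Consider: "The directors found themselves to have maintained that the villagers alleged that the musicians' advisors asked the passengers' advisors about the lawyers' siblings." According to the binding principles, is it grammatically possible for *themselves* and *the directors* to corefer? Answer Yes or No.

*themselves* is a reflexive; Principle A requires it to be bound within its binding domain — the matrix clause.
— the directors: subject of the matrix clause; c-commands the reflexive within its binding domain — allowed (Principle A).

Yes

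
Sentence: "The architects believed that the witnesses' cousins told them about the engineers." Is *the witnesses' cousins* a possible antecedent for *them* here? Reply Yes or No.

No

*them* is a pronoun; Principle B requires it to be free in its binding domain — the clause headed by 'told'.
— the witnesses' cousins: subject of the clause headed by 'told'; c-commands the pronoun within its binding domain — blocked (Principle B).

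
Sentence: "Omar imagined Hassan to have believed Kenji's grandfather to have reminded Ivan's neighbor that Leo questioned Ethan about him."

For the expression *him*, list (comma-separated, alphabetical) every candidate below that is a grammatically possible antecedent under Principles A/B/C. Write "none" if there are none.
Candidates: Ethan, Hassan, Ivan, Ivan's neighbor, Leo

Hassan, Ivan, Ivan's neighbor

*him* is a pronoun; Principle B requires it to be free in its binding domain — the clause headed by 'questioned'.
— Ethan: object of the clause headed by 'questioned'; c-commands the pronoun within its binding domain — blocked (Principle B).
— Hassan: subject of the clause headed by 'believed'; c-commands the pronoun but lies outside its binding domain — allowed.
— Ivan: possessor inside the object DP of the clause headed by 'reminded'; does not c-command the pronoun — Principle B does not apply; allowed.
— Ivan's neighbor: object of the clause headed by 'reminded'; c-commands the pronoun but lies outside its binding domain — allowed.
— Leo: subject of the clause headed by 'questioned'; c-commands the pronoun within its binding domain — blocked (Principle B).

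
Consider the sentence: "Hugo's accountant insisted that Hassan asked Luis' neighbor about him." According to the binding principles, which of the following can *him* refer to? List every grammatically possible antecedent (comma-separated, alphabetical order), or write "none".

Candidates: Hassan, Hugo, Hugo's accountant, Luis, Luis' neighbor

*him* is a pronoun; Principle B requires it to be free in its binding domain — the clause headed by 'asked'.
— Hassan: subject of the clause headed by 'asked'; c-commands the pronoun within its binding domain — blocked (Principle B).
— Hugo: possessor inside the subject DP of the matrix clause; does not c-command the pronoun — Principle B does not apply; allowed.
— Hugo's accountant: subject of the matrix clause; c-commands the pronoun but lies outside its binding domain — allowed.
— Luis: possessor inside the object DP of the clause headed by 'asked'; does not c-command the pronoun — Principle B does not apply; allowed.
— Luis' neighbor: object of the clause headed by 'asked'; c-commands the pronoun within its binding domain — blocked (Principle B).

Hugo, Hugo's accountant, Luis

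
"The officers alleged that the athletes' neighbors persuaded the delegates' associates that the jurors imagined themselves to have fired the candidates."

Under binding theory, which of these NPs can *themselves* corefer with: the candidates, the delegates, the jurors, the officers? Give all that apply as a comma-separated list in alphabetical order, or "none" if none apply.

*themselves* is a reflexive; Principle A requires it to be bound within its binding domain — the clause headed by 'imagined'.
— the candidates: object of the clause headed by 'fired'; does not c-command the reflexive — cannot bind it (Principle A).
— the delegates: possessor inside the object DP of the clause headed by 'persuaded'; does not c-command the reflexive — cannot bind it (Principle A).
— the jurors: subject of the clause headed by 'imagined'; c-commands the reflexive within its binding domain — allowed (Principle A).
— the officers: subject of the matrix clause; c-commands the reflexive but lies outside its binding domain — cannot bind it (Principle A).

the jurors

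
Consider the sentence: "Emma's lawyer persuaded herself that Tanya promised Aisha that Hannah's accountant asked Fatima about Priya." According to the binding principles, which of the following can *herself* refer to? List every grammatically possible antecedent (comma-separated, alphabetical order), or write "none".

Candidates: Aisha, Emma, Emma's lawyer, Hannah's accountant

Emma's lawyer

*herself* is a reflexive; Principle A requires it to be bound within its binding domain — the matrix clause.
— Aisha: object of the clause headed by 'promised'; does not c-command the reflexive — cannot bind it (Principle A).
— Emma: possessor inside the subject DP of the matrix clause; does not c-command the reflexive — cannot bind it (Principle A).
— Emma's lawyer: subject of the matrix clause; c-commands the reflexive within its binding domain — allowed (Principle A).
— Hannah's accountant: subject of the clause headed by 'asked'; does not c-command the reflexive — cannot bind it (Principle A).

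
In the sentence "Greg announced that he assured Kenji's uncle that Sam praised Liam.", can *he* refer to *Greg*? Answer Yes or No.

Yes

*he* is a pronoun; Principle B requires it to be free in its binding domain — the clause headed by 'assured'.
— Greg: subject of the matrix clause; c-commands the pronoun but lies outside its binding domain — allowed.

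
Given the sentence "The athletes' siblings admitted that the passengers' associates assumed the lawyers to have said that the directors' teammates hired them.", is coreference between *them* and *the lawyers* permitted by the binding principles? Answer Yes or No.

*them* is a pronoun; Principle B requires it to be free in its binding domain — the clause headed by 'hired'.
— the lawyers: subject of the clause headed by 'said'; c-commands the pronoun but lies outside its binding domain — allowed.

Yes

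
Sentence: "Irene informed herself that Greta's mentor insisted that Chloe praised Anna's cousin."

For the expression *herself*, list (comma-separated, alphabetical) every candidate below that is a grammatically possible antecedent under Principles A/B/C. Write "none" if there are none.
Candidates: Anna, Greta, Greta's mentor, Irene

Irene

*herself* is a reflexive; Principle A requires it to be bound within its binding domain — the matrix clause.
— Anna: possessor inside the object DP of the clause headed by 'praised'; does not c-command the reflexive — cannot bind it (Principle A).
— Greta: possessor inside the subject DP of the clause headed by 'insisted'; does not c-command the reflexive — cannot bind it (Principle A).
— Greta's mentor: subject of the clause headed by 'insisted'; does not c-command the reflexive — cannot bind it (Principle A).
— Irene: subject of the matrix clause; c-commands the reflexive within its binding domain — allowed (Principle A).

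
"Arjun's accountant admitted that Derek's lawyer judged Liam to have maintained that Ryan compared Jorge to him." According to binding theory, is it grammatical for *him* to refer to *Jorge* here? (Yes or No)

*Jorge* is an R-expression; Principle C requires it to be free (not bound by any c-commanding expression).
— him: second object of the clause headed by 'compared'; the R-expression locally c-commands the pronoun — coreference blocked (Principle B on the pronoun).

No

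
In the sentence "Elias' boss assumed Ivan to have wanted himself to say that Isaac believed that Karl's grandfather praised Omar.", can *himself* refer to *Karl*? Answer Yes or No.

*himself* is a reflexive; Principle A requires it to be bound within its binding domain — the clause headed by 'wanted'.
— Karl: possessor inside the subject DP of the clause headed by 'praised'; does not c-command the reflexive — cannot bind it (Principle A).

No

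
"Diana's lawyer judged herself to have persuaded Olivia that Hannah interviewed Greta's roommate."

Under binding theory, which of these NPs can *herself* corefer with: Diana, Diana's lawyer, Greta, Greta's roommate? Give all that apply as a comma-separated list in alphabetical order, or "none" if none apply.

Diana's lawyer

*herself* is a reflexive; Principle A requires it to be bound within its binding domain — the matrix clause.
— Diana: possessor inside the subject DP of the matrix clause; does not c-command the reflexive — cannot bind it (Principle A).
— Diana's lawyer: subject of the matrix clause; c-commands the reflexive within its binding domain — allowed (Principle A).
— Greta: possessor inside the object DP of the clause headed by 'interviewed'; does not c-command the reflexive — cannot bind it (Principle A).
— Greta's roommate: object of the clause headed by 'interviewed'; does not c-command the reflexive — cannot bind it (Principle A).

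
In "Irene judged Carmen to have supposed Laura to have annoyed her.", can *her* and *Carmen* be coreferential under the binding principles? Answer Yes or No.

*Carmen* is an R-expression; Principle C requires it to be free (not bound by any c-commanding expression).
— her: object of the clause headed by 'annoyed'; the pronoun does not c-command the R-expression — coreference allowed.

Yes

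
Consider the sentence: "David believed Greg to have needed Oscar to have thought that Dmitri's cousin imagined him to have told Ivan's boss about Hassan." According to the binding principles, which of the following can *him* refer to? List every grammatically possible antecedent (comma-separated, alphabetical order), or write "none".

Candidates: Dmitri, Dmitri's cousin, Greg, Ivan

Dmitri, Greg

*him* is a pronoun; Principle B requires it to be free in its binding domain — the clause headed by 'imagined'.
— Dmitri: possessor inside the subject DP of the clause headed by 'imagined'; does not c-command the pronoun — Principle B does not apply; allowed.
— Dmitri's cousin: subject of the clause headed by 'imagined'; c-commands the pronoun within its binding domain — blocked (Principle B).
— Greg: subject of the clause headed by 'needed'; c-commands the pronoun but lies outside its binding domain — allowed.
— Ivan: possessor inside the object DP of the clause headed by 'told'; is c-commanded by the pronoun; coreference would bind this R-expression — blocked (Principle C).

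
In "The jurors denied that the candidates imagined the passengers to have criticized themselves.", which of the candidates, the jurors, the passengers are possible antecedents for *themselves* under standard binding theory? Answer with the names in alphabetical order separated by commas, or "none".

the passengers

*themselves* is a reflexive; Principle A requires it to be bound within its binding domain — the clause headed by 'criticized'.
— the candidates: subject of the clause headed by 'imagined'; c-commands the reflexive but lies outside its binding domain — cannot bind it (Principle A).
— the jurors: subject of the matrix clause; c-commands the reflexive but lies outside its binding domain — cannot bind it (Principle A).
— the passengers: subject of the clause headed by 'criticized'; c-commands the reflexive within its binding domain — allowed (Principle A).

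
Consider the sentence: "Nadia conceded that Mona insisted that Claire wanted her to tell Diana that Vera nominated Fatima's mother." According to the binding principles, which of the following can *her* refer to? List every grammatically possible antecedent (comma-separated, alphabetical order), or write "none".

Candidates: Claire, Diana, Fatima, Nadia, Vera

*her* is a pronoun; Principle B requires it to be free in its binding domain — the clause headed by 'wanted'.
— Claire: subject of the clause headed by 'wanted'; c-commands the pronoun within its binding domain — blocked (Principle B).
— Diana: object of the clause headed by 'tell'; is c-commanded by the pronoun; coreference would bind this R-expression — blocked (Principle C).
— Fatima: possessor inside the object DP of the clause headed by 'nominated'; is c-commanded by the pronoun; coreference would bind this R-expression — blocked (Principle C).
— Nadia: subject of the matrix clause; c-commands the pronoun but lies outside its binding domain — allowed.
— Vera: subject of the clause headed by 'nominated'; is c-commanded by the pronoun; coreference would bind this R-expression — blocked (Principle C).

Nadia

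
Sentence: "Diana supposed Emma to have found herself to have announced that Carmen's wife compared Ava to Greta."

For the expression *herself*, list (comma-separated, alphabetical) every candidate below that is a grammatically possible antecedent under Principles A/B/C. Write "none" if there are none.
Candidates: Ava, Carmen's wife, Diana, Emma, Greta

Emma

*herself* is a reflexive; Principle A requires it to be bound within its binding domain — the clause headed by 'found'.
— Ava: object of the clause headed by 'compared'; does not c-command the reflexive — cannot bind it (Principle A).
— Carmen's wife: subject of the clause headed by 'compared'; does not c-command the reflexive — cannot bind it (Principle A).
— Diana: subject of the matrix clause; c-commands the reflexive but lies outside its binding domain — cannot bind it (Principle A).
— Emma: subject of the clause headed by 'found'; c-commands the reflexive within its binding domain — allowed (Principle A).
— Greta: second object of the clause headed by 'compared'; does not c-command the reflexive — cannot bind it (Principle A).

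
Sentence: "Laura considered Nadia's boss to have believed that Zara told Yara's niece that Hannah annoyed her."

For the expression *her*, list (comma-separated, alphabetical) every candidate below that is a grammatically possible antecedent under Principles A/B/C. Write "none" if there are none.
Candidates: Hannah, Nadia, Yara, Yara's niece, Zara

Nadia, Yara, Yara's niece, Zara

*her* is a pronoun; Principle B requires it to be free in its binding domain — the clause headed by 'annoyed'.
— Hannah: subject of the clause headed by 'annoyed'; c-commands the pronoun within its binding domain — blocked (Principle B).
— Nadia: possessor inside the subject DP of the clause headed by 'believed'; does not c-command the pronoun — Principle B does not apply; allowed.
— Yara: possessor inside the object DP of the clause headed by 'told'; does not c-command the pronoun — Principle B does not apply; allowed.
— Yara's niece: object of the clause headed by 'told'; c-commands the pronoun but lies outside its binding domain — allowed.
— Zara: subject of the clause headed by 'told'; c-commands the pronoun but lies outside its binding domain — allowed.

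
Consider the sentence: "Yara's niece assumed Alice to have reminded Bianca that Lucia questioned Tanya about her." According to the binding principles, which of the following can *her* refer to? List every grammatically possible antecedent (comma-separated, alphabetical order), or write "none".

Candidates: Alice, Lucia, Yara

Alice, Yara

*her* is a pronoun; Principle B requires it to be free in its binding domain — the clause headed by 'questioned'.
— Alice: subject of the clause headed by 'reminded'; c-commands the pronoun but lies outside its binding domain — allowed.
— Lucia: subject of the clause headed by 'questioned'; c-commands the pronoun within its binding domain — blocked (Principle B).
— Yara: possessor inside the subject DP of the matrix clause; does not c-command the pronoun — Principle B does not apply; allowed.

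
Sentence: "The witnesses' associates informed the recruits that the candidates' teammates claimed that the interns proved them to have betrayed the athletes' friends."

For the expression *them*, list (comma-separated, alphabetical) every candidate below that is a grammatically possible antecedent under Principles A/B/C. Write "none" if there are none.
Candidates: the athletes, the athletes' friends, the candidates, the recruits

the candidates, the recruits

*them* is a pronoun; Principle B requires it to be free in its binding domain — the clause headed by 'proved'.
— the athletes: possessor inside the object DP of the clause headed by 'betrayed'; is c-commanded by the pronoun; coreference would bind this R-expression — blocked (Principle C).
— the athletes' friends: object of the clause headed by 'betrayed'; is c-commanded by the pronoun; coreference would bind this R-expression — blocked (Principle C).
— the candidates: possessor inside the subject DP of the clause headed by 'claimed'; does not c-command the pronoun — Principle B does not apply; allowed.
— the recruits: object of the matrix clause; c-commands the pronoun but lies outside its binding domain — allowed.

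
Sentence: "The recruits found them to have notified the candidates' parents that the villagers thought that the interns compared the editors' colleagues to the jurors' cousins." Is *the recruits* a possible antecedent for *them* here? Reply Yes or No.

No

*them* is a pronoun; Principle B requires it to be free in its binding domain — the matrix clause.
— the recruits: subject of the matrix clause; c-commands the pronoun within its binding domain — blocked (Principle B).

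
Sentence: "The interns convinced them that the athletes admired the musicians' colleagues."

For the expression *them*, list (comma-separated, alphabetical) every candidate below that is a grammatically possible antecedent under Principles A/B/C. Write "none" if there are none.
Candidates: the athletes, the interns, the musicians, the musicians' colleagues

*them* is a pronoun; Principle B requires it to be free in its binding domain — the matrix clause.
— the athletes: subject of the clause headed by 'admired'; is c-commanded by the pronoun; coreference would bind this R-expression — blocked (Principle C).
— the interns: subject of the matrix clause; c-commands the pronoun within its binding domain — blocked (Principle B).
— the musicians: possessor inside the object DP of the clause headed by 'admired'; is c-commanded by the pronoun; coreference would bind this R-expression — blocked (Principle C).
— the musicians' colleagues: object of the clause headed by 'admired'; is c-commanded by the pronoun; coreference would bind this R-expression — blocked (Principle C).

none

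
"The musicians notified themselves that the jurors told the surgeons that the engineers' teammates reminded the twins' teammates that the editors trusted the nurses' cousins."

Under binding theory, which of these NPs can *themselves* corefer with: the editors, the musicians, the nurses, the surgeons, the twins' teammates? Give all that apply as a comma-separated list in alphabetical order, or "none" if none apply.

the musicians

*themselves* is a reflexive; Principle A requires it to be bound within its binding domain — the matrix clause.
— the editors: subject of the clause headed by 'trusted'; does not c-command the reflexive — cannot bind it (Principle A).
— the musicians: subject of the matrix clause; c-commands the reflexive within its binding domain — allowed (Principle A).
— the nurses: possessor inside the object DP of the clause headed by 'trusted'; does not c-command the reflexive — cannot bind it (Principle A).
— the surgeons: object of the clause headed by 'told'; does not c-command the reflexive — cannot bind it (Principle A).
— the twins' teammates: object of the clause headed by 'reminded'; does not c-command the reflexive — cannot bind it (Principle A).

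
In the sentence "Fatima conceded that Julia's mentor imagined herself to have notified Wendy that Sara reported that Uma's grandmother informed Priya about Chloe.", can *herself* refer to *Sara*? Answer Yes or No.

*herself* is a reflexive; Principle A requires it to be bound within its binding domain — the clause headed by 'imagined'.
— Sara: subject of the clause headed by 'reported'; does not c-command the reflexive — cannot bind it (Principle A).

No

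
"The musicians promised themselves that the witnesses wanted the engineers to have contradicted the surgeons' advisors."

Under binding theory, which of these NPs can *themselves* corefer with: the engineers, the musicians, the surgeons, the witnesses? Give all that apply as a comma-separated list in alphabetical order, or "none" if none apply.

the musicians

*themselves* is a reflexive; Principle A requires it to be bound within its binding domain — the matrix clause.
— the engineers: subject of the clause headed by 'contradicted'; does not c-command the reflexive — cannot bind it (Principle A).
— the musicians: subject of the matrix clause; c-commands the reflexive within its binding domain — allowed (Principle A).
— the surgeons: possessor inside the object DP of the clause headed by 'contradicted'; does not c-command the reflexive — cannot bind it (Principle A).
— the witnesses: subject of the clause headed by 'wanted'; does not c-command the reflexive — cannot bind it (Principle A).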